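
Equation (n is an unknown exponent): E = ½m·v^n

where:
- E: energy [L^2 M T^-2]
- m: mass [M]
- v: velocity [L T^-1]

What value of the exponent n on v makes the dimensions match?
n = 2

E has dimensions [L^2 M T^-2]; v has dimensions [L T^-1].
The rest of the RHS has dimensions [M], so v^n must supply [L^2 T^-2].
With n = 2: ½m·v^2 has dimensions [L^2 M T^-2], matching the LHS ✓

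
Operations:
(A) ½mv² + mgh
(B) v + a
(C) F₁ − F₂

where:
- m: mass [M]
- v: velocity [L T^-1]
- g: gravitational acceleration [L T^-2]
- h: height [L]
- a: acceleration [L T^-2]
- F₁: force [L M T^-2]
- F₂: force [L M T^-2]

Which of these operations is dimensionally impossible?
(B) v + a

(A) ½mv² + mgh: ½mv² [L^2 M T^-2] and mgh [L^2 M T^-2] — same dimensions ✓
(B) v + a: v [L T^-1] and a [L T^-2] — different dimensions cannot be added/subtracted ✗
(C) F₁ − F₂: F₁ [L M T^-2] and F₂ [L M T^-2] — same dimensions ✓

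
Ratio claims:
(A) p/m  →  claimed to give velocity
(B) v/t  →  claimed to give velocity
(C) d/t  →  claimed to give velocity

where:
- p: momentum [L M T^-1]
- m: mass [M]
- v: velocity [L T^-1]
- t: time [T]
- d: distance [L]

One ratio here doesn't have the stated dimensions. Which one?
(B) v/t does not give velocity

(A) p/m: [L T^-1] = velocity [L T^-1] ✓
(B) v/t: [L T^-2] ≠ velocity [L T^-1] ✗
(C) d/t: [L T^-1] = velocity [L T^-1] ✓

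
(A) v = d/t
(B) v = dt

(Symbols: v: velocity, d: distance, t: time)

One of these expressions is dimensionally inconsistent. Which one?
(B)

(A) v = d/t: LHS [L T^-1], RHS [L T^-1] ✓
(B) v = dt: LHS [L T^-1], RHS [L T] ✗

Expression (B) v = dt is dimensionally incorrect.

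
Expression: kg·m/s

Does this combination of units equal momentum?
Yes

The expression kg·m/s has dimensions [L M T^-1], which is exactly momentum [L M T^-1].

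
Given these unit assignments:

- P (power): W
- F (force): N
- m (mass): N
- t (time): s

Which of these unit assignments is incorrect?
m

The variable m (mass) should have units kg, not N.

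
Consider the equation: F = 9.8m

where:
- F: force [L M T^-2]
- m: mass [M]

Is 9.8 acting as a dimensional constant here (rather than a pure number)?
Yes

F has dimensions [L M T^-2], while m alone has dimensions [M]. For the equation to balance, the factor 9.8 must carry dimensions [L T^-2] — it is a dimensional constant (a numerical value of a physical quantity with its units suppressed), not a pure number.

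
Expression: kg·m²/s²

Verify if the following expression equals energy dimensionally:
Yes

The expression kg·m²/s² has dimensions [L^2 M T^-2], which is exactly energy [L^2 M T^-2].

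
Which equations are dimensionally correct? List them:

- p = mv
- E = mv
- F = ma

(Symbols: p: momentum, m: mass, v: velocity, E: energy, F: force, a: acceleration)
Dimensionally correct: p = mv, F = ma
Dimensionally incorrect: E = mv
Ordered (correct first, then incorrect): p = mv, F = ma, E = mv

- p = mv: LHS [L M T^-1], RHS [L M T^-1] → correct ✓
- E = mv: LHS [L^2 M T^-2], RHS [L M T^-1] → incorrect ✗
- F = ma: LHS [L M T^-2], RHS [L M T^-2] → correct ✓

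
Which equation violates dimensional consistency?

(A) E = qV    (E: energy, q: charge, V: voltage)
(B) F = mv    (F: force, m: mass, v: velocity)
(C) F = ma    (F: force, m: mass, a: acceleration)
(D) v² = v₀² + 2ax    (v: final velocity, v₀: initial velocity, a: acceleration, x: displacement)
(B) F = mv

The equation (B) F = mv is dimensionally incorrect.

LHS (F): [L M T^-2]
RHS (mv): [L M T^-1] ✗

The dimensions do not match. The other three equations balance.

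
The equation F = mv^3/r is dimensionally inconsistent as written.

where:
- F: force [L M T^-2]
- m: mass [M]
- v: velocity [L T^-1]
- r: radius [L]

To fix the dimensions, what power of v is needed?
The exponent of v should be 2: F = mv^2/r

The LHS F has dimensions [L M T^-2]; v has dimensions [L T^-1].
As written, the RHS mv^3/r (exponent 3 on v) has dimensions [L^2 M T^-3], which does not match.
With exponent 2, the RHS mv^2/r has dimensions [L M T^-2], matching the LHS.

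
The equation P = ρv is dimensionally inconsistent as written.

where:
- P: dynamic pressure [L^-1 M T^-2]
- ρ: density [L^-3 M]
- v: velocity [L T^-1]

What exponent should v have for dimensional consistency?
The exponent of v should be 2: P = ρv^2

The LHS P has dimensions [L^-1 M T^-2]; v has dimensions [L T^-1].
As written, the RHS ρv (exponent 1 on v) has dimensions [L^-2 M T^-1], which does not match.
With exponent 2, the RHS ρv^2 has dimensions [L^-1 M T^-2], matching the LHS.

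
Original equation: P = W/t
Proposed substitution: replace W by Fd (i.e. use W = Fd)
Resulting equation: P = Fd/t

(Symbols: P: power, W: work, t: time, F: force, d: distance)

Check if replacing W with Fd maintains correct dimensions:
Yes

[W] = [L^2 M T^-2] and [Fd] = [L^2 M T^-2]. These match, so the substitution replaces a quantity by one of the same dimensions and the result P = Fd/t has LHS [L^2 M T^-3] vs RHS [L^2 M T^-3] — still consistent.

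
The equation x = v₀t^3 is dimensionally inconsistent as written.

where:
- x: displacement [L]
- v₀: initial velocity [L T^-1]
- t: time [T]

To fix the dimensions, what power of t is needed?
The exponent of t should be 1: x = v₀t

The LHS x has dimensions [L]; t has dimensions [T].
As written, the RHS v₀t^3 (exponent 3 on t) has dimensions [L T^2], which does not match.
With exponent 1, the RHS v₀t has dimensions [L], matching the LHS.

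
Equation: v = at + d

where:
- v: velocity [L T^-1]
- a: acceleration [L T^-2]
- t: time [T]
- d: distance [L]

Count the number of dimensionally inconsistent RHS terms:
1

LHS v: [L T^-1]
- at: [L T^-1] ✓
- d: [L] ✗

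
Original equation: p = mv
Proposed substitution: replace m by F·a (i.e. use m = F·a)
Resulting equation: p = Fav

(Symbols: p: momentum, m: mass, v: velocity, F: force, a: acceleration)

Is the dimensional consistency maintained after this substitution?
No

[m] = [M] and [F·a] = [L^2 M T^-4]. These differ, so the substitution replaces a quantity by one of different dimensions and the result p = Fav has LHS [L M T^-1] vs RHS [L^3 M T^-5] — inconsistent.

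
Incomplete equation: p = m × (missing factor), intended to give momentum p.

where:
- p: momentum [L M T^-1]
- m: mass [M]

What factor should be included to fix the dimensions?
v (velocity), dimensions [L T^-1]

p has dimensions [L M T^-1] and m has dimensions [M].
The missing factor must have dimensions [L M T^-1] / [M] = [L T^-1], i.e. velocity (v).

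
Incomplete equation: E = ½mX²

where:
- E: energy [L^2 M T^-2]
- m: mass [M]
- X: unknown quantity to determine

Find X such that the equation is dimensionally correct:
X = v (velocity), dimensions [L T^-1]

E has dimensions [L^2 M T^-2]; the rest of the RHS (½m) has dimensions [M].
So X² must have dimensions [L^2 T^-2], i.e. X has dimensions [L T^-1] — X = v (velocity).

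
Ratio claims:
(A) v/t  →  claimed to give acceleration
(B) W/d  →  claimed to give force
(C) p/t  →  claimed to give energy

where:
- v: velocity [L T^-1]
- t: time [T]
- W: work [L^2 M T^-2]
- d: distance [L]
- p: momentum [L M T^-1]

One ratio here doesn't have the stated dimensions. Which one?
(C) p/t does not give energy

(A) v/t: [L T^-2] = acceleration [L T^-2] ✓
(B) W/d: [L M T^-2] = force [L M T^-2] ✓
(C) p/t: [L M T^-2] ≠ energy [L^2 M T^-2] ✗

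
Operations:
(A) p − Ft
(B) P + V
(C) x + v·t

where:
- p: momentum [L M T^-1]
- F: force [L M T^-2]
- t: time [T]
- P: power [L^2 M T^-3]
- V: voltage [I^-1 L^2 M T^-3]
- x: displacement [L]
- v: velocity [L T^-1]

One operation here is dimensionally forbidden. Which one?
(B) P + V

(A) p − Ft: p [L M T^-1] and Ft [L M T^-1] — same dimensions ✓
(B) P + V: P [L^2 M T^-3] and V [I^-1 L^2 M T^-3] — different dimensions cannot be added/subtracted ✗
(C) x + v·t: x [L] and v·t [L] — same dimensions ✓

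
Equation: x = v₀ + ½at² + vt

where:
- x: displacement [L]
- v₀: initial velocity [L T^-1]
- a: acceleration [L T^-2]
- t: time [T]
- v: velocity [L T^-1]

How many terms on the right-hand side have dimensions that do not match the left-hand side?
1

LHS x: [L]
- v₀: [L T^-1] ✗
- ½at²: [L] ✓
- vt: [L] ✓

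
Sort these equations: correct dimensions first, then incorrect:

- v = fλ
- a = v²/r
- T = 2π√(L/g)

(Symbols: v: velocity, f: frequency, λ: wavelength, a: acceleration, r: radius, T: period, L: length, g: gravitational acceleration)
Dimensionally correct: v = fλ, a = v²/r, T = 2π√(L/g)
Dimensionally incorrect: none
Ordered (correct first, then incorrect): v = fλ, a = v²/r, T = 2π√(L/g)

- v = fλ: LHS [L T^-1], RHS [L T^-1] → correct ✓
- a = v²/r: LHS [L T^-2], RHS [L T^-2] → correct ✓
- T = 2π√(L/g): LHS [T], RHS [T] → correct ✓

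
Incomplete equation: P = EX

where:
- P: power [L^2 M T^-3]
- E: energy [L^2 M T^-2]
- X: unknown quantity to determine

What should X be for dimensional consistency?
X = f (inverse time / frequency (1/t)), dimensions [T^-1]

P has dimensions [L^2 M T^-3]; the rest of the RHS (E) has dimensions [L^2 M T^-2].
So X must have dimensions [T^-1] — X = f (inverse time / frequency (1/t)).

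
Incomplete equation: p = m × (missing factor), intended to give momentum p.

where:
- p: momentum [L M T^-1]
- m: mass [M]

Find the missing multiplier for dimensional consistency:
v (velocity), dimensions [L T^-1]

p has dimensions [L M T^-1] and m has dimensions [M].
The missing factor must have dimensions [L M T^-1] / [M] = [L T^-1], i.e. velocity (v).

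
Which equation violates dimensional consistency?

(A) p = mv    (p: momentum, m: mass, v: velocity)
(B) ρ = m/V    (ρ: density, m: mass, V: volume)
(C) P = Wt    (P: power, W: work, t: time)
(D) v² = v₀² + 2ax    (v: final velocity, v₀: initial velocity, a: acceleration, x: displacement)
(C) P = Wt

The equation (C) P = Wt is dimensionally incorrect.

LHS (P): [L^2 M T^-3]
RHS (Wt): [L^2 M T^-1] ✗

The dimensions do not match. The other three equations balance.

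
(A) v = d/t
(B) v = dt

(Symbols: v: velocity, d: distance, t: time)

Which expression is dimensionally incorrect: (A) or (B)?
(B)

(A) v = d/t: LHS [L T^-1], RHS [L T^-1] ✓
(B) v = dt: LHS [L T^-1], RHS [L T] ✗

Expression (B) v = dt is dimensionally incorrect.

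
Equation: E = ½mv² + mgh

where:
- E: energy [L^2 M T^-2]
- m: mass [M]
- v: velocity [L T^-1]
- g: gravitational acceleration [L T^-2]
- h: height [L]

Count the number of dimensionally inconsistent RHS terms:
0

LHS E: [L^2 M T^-2]
- ½mv²: [L^2 M T^-2] ✓
- mgh: [L^2 M T^-2] ✓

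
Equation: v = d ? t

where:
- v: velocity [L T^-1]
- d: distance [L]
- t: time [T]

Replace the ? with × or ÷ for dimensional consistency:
division (÷): v = d ÷ t

v [L T^-1]; d [L]; t [T].
d × t → [L T] ✗
d ÷ t → [L T^-1] ✓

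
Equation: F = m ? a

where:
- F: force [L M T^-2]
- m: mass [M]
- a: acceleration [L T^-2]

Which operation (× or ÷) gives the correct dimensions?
multiplication (×): F = m × a

F [L M T^-2]; m [M]; a [L T^-2].
m × a → [L M T^-2] ✓
m ÷ a → [L^-1 M T^2] ✗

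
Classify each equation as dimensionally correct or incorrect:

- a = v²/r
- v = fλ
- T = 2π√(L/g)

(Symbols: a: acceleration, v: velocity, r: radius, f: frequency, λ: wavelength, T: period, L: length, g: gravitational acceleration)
Dimensionally correct: a = v²/r, v = fλ, T = 2π√(L/g)
Dimensionally incorrect: none
Ordered (correct first, then incorrect): a = v²/r, v = fλ, T = 2π√(L/g)

- a = v²/r: LHS [L T^-2], RHS [L T^-2] → correct ✓
- v = fλ: LHS [L T^-1], RHS [L T^-1] → correct ✓
- T = 2π√(L/g): LHS [T], RHS [T] → correct ✓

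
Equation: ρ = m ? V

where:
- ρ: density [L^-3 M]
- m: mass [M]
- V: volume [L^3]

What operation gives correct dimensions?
division (÷): ρ = m ÷ V

ρ [L^-3 M]; m [M]; V [L^3].
m × V → [L^3 M] ✗
m ÷ V → [L^-3 M] ✓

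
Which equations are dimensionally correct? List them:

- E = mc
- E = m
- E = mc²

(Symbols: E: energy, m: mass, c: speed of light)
Dimensionally correct: E = mc²
Dimensionally incorrect: E = mc, E = m
Ordered (correct first, then incorrect): E = mc², E = mc, E = m

- E = mc: LHS [L^2 M T^-2], RHS [L M T^-1] → incorrect ✗
- E = m: LHS [L^2 M T^-2], RHS [M] → incorrect ✗
- E = mc²: LHS [L^2 M T^-2], RHS [L^2 M T^-2] → correct ✓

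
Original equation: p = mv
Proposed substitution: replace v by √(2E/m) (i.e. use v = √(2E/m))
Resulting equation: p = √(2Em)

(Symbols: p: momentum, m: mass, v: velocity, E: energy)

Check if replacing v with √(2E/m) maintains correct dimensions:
Yes

[v] = [L T^-1] and [√(2E/m)] = [L T^-1]. These match, so the substitution replaces a quantity by one of the same dimensions and the result p = √(2Em) has LHS [L M T^-1] vs RHS [L M T^-1] — still consistent.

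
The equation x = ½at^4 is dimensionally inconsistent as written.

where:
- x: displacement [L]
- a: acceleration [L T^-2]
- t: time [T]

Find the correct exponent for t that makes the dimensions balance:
The exponent of t should be 2: x = ½at^2

The LHS x has dimensions [L]; t has dimensions [T].
As written, the RHS ½at^4 (exponent 4 on t) has dimensions [L T^2], which does not match.
With exponent 2, the RHS ½at^2 has dimensions [L], matching the LHS.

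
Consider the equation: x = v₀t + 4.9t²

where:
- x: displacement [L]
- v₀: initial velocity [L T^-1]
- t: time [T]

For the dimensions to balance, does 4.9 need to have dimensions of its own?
Yes

x has dimensions [L], while t² alone has dimensions [T^2]. For the equation to balance, the factor 4.9 must carry dimensions [L T^-2] — it is a dimensional constant (a numerical value of a physical quantity with its units suppressed), not a pure number.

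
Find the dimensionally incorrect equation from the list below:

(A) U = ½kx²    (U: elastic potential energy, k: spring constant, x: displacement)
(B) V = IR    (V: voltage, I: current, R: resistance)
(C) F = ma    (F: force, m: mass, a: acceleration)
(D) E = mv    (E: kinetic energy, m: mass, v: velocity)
(D) E = mv

The equation (D) E = mv is dimensionally incorrect.

LHS (E): [L^2 M T^-2]
RHS (mv): [L M T^-1] ✗

The dimensions do not match. The other three equations balance.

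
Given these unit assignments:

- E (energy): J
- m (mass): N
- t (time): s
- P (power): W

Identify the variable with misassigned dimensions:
m

The variable m (mass) should have units kg, not N.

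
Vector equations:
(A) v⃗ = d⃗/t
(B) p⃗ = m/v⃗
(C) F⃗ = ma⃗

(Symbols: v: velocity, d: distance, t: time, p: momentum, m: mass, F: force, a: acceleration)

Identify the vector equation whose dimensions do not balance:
(B) p⃗ = m/v⃗

(A) v⃗ = d⃗/t: LHS [L T^-1], RHS [L T^-1] ✓ — displacement (vector) divided by time (scalar)
(B) p⃗ = m/v⃗: LHS [L M T^-1], RHS [L^-1 M T] ✗ — momentum is mass times velocity; should be mv⃗ (and division by a vector is undefined)
(C) F⃗ = ma⃗: LHS [L M T^-2], RHS [L M T^-2] ✓ — Force and acceleration are vectors, mass is a scalar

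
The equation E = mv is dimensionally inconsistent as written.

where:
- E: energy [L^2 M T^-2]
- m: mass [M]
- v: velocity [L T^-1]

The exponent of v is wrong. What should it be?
The exponent of v should be 2: E = mv^2

The LHS E has dimensions [L^2 M T^-2]; v has dimensions [L T^-1].
As written, the RHS mv (exponent 1 on v) has dimensions [L M T^-1], which does not match.
With exponent 2, the RHS mv^2 has dimensions [L^2 M T^-2], matching the LHS.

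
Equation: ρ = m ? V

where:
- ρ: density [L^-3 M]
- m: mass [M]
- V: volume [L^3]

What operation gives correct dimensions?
division (÷): ρ = m ÷ V

ρ [L^-3 M]; m [M]; V [L^3].
m × V → [L^3 M] ✗
m ÷ V → [L^-3 M] ✓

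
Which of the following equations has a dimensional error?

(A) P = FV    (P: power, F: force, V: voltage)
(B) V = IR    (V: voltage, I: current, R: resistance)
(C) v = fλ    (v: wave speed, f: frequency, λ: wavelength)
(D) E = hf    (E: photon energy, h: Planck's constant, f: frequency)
(A) P = FV

The equation (A) P = FV is dimensionally incorrect.

LHS (P): [L^2 M T^-3]
RHS (FV): [I^-1 L^3 M^2 T^-5] ✗

The dimensions do not match. The other three equations balance.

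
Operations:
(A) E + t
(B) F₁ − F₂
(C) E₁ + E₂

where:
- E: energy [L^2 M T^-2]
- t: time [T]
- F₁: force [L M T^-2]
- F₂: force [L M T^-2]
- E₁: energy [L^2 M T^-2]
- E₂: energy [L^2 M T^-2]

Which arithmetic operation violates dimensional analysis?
(A) E + t

(A) E + t: E [L^2 M T^-2] and t [T] — different dimensions cannot be added/subtracted ✗
(B) F₁ − F₂: F₁ [L M T^-2] and F₂ [L M T^-2] — same dimensions ✓
(C) E₁ + E₂: E₁ [L^2 M T^-2] and E₂ [L^2 M T^-2] — same dimensions ✓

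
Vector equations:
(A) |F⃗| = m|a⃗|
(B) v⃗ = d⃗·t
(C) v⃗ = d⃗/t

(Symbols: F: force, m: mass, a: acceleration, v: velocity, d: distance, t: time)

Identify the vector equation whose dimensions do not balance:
(B) v⃗ = d⃗·t

(A) |F⃗| = m|a⃗|: LHS [L M T^-2], RHS [L M T^-2] ✓ — magnitudes of vectors are scalars
(B) v⃗ = d⃗·t: LHS [L T^-1], RHS [L T] ✗ — velocity is displacement per time; should be d⃗/t
(C) v⃗ = d⃗/t: LHS [L T^-1], RHS [L T^-1] ✓ — displacement (vector) divided by time (scalar)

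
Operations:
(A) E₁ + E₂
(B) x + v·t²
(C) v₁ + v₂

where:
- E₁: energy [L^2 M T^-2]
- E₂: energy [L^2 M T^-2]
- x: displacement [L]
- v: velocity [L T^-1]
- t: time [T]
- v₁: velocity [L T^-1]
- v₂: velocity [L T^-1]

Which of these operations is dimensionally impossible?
(B) x + v·t²

(A) E₁ + E₂: E₁ [L^2 M T^-2] and E₂ [L^2 M T^-2] — same dimensions ✓
(B) x + v·t²: x [L] and v·t² [L T] — different dimensions cannot be added/subtracted ✗
(C) v₁ + v₂: v₁ [L T^-1] and v₂ [L T^-1] — same dimensions ✓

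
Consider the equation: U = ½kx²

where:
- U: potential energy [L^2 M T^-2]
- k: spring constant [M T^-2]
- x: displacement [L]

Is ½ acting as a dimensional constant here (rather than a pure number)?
No

U has dimensions [L^2 M T^-2] and kx² already has dimensions [L^2 M T^-2], so the equation balances without ½ contributing any dimensions. ½ is a pure (dimensionless) number; changing or removing it would not affect dimensional consistency.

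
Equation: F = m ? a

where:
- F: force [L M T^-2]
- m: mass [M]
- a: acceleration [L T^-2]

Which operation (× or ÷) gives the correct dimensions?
multiplication (×): F = m × a

F [L M T^-2]; m [M]; a [L T^-2].
m × a → [L M T^-2] ✓
m ÷ a → [L^-1 M T^2] ✗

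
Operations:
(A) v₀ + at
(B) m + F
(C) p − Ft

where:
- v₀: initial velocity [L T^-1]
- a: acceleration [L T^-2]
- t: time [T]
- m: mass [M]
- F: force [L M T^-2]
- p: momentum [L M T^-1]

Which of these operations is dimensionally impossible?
(B) m + F

(A) v₀ + at: v₀ [L T^-1] and at [L T^-1] — same dimensions ✓
(B) m + F: m [M] and F [L M T^-2] — different dimensions cannot be added/subtracted ✗
(C) p − Ft: p [L M T^-1] and Ft [L M T^-1] — same dimensions ✓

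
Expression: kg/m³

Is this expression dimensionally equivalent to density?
Yes

The expression kg/m³ has dimensions [L^-3 M], which is exactly density [L^-3 M].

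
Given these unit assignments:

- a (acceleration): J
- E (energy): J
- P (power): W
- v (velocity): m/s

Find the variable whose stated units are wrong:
a

The variable a (acceleration) should have units m/s², not J.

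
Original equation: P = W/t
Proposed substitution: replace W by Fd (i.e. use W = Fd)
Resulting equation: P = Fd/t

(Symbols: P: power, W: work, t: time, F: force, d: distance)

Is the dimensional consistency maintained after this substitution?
Yes

[W] = [L^2 M T^-2] and [Fd] = [L^2 M T^-2]. These match, so the substitution replaces a quantity by one of the same dimensions and the result P = Fd/t has LHS [L^2 M T^-3] vs RHS [L^2 M T^-3] — still consistent.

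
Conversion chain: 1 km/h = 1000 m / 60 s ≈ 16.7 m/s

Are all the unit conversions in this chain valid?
The chain is incorrect (it contains an error).

Incorrect: 1 h = 3600 s, not 60 s (1 km/h ≈ 0.278 m/s)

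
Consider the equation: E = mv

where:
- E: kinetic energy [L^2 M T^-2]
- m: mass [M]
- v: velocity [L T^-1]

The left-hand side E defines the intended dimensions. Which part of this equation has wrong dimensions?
The right-hand side term mv

E has dimensions [L^2 M T^-2], but mv has dimensions [L M T^-1], so the term mv is dimensionally wrong for E.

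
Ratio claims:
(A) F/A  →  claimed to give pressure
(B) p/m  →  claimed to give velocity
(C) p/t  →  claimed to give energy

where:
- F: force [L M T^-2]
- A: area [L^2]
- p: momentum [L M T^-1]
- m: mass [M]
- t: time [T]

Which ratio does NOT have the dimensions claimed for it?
(C) p/t does not give energy

(A) F/A: [L^-1 M T^-2] = pressure [L^-1 M T^-2] ✓
(B) p/m: [L T^-1] = velocity [L T^-1] ✓
(C) p/t: [L M T^-2] ≠ energy [L^2 M T^-2] ✗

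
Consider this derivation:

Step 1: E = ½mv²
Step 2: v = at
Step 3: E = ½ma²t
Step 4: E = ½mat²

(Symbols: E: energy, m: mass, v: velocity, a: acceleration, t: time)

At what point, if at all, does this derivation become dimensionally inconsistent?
Step 3

Step 1: E = ½mv² → LHS [L^2 M T^-2], RHS [L^2 M T^-2] ✓
Step 2: v = at → LHS [L T^-1], RHS [L T^-1] ✓
Step 3: E = ½ma²t → LHS [L^2 M T^-2], RHS [L^2 M T^-3] ✗

The first dimensional inconsistency appears in step 3: E = ½ma²t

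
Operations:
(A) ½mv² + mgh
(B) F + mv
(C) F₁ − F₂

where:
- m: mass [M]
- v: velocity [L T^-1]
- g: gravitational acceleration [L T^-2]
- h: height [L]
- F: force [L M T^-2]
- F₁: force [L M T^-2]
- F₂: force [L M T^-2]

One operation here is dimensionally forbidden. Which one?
(B) F + mv

(A) ½mv² + mgh: ½mv² [L^2 M T^-2] and mgh [L^2 M T^-2] — same dimensions ✓
(B) F + mv: F [L M T^-2] and mv [L M T^-1] — different dimensions cannot be added/subtracted ✗
(C) F₁ − F₂: F₁ [L M T^-2] and F₂ [L M T^-2] — same dimensions ✓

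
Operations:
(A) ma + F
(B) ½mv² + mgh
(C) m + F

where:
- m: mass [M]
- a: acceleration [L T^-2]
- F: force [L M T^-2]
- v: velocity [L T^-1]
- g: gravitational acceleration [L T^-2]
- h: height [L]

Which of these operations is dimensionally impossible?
(C) m + F

(A) ma + F: ma [L M T^-2] and F [L M T^-2] — same dimensions ✓
(B) ½mv² + mgh: ½mv² [L^2 M T^-2] and mgh [L^2 M T^-2] — same dimensions ✓
(C) m + F: m [M] and F [L M T^-2] — different dimensions cannot be added/subtracted ✗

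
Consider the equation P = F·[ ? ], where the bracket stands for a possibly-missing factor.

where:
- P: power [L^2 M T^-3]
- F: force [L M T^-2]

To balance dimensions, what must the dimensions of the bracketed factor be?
[L T^-1] — velocity (e.g. v)

P has dimensions [L^2 M T^-3]; F has dimensions [L M T^-2].
The bracketed factor must supply [L^2 M T^-3] / [L M T^-2] = [L T^-1].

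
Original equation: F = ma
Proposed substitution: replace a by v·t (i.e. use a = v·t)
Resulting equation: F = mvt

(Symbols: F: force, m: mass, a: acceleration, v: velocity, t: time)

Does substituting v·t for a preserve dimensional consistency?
No

[a] = [L T^-2] and [v·t] = [L]. These differ, so the substitution replaces a quantity by one of different dimensions and the result F = mvt has LHS [L M T^-2] vs RHS [L M] — inconsistent.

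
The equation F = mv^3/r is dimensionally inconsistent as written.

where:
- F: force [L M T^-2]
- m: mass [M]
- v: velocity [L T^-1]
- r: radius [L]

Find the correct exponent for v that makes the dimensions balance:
The exponent of v should be 2: F = mv^2/r

The LHS F has dimensions [L M T^-2]; v has dimensions [L T^-1].
As written, the RHS mv^3/r (exponent 3 on v) has dimensions [L^2 M T^-3], which does not match.
With exponent 2, the RHS mv^2/r has dimensions [L M T^-2], matching the LHS.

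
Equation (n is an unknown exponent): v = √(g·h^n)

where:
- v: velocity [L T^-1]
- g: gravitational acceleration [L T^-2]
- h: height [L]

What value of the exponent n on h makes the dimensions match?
n = 1

v has dimensions [L T^-1]; h has dimensions [L].
With n = 1: √(g·h^1) has dimensions [L T^-1], matching the LHS ✓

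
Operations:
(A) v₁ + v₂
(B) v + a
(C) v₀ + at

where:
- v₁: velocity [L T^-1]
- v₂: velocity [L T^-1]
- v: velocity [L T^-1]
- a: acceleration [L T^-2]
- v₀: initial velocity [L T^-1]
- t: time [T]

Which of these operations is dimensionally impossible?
(B) v + a

(A) v₁ + v₂: v₁ [L T^-1] and v₂ [L T^-1] — same dimensions ✓
(B) v + a: v [L T^-1] and a [L T^-2] — different dimensions cannot be added/subtracted ✗
(C) v₀ + at: v₀ [L T^-1] and at [L T^-1] — same dimensions ✓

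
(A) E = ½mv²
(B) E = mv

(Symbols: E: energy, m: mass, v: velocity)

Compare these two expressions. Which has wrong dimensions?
(B)

(A) E = ½mv²: LHS [L^2 M T^-2], RHS [L^2 M T^-2] ✓
(B) E = mv: LHS [L^2 M T^-2], RHS [L M T^-1] ✗

Expression (B) E = mv is dimensionally incorrect.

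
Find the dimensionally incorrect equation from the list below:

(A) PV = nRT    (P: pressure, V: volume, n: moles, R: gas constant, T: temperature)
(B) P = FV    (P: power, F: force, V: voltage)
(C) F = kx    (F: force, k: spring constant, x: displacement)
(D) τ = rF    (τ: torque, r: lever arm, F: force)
(B) P = FV

The equation (B) P = FV is dimensionally incorrect.

LHS (P): [L^2 M T^-3]
RHS (FV): [I^-1 L^3 M^2 T^-5] ✗

The dimensions do not match. The other three equations balance.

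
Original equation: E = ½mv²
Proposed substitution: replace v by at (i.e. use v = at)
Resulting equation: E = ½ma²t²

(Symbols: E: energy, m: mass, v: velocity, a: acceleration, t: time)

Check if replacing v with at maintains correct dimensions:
Yes

[v] = [L T^-1] and [at] = [L T^-1]. These match, so the substitution replaces a quantity by one of the same dimensions and the result E = ½ma²t² has LHS [L^2 M T^-2] vs RHS [L^2 M T^-2] — still consistent.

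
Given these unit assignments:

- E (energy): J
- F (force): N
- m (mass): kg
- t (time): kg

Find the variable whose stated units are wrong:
t

The variable t (time) should have units s, not kg.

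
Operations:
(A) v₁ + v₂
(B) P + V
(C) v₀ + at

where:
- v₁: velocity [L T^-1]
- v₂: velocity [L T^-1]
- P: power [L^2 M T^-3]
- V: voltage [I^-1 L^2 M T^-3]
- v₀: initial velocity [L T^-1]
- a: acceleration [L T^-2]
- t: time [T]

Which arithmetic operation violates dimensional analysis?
(B) P + V

(A) v₁ + v₂: v₁ [L T^-1] and v₂ [L T^-1] — same dimensions ✓
(B) P + V: P [L^2 M T^-3] and V [I^-1 L^2 M T^-3] — different dimensions cannot be added/subtracted ✗
(C) v₀ + at: v₀ [L T^-1] and at [L T^-1] — same dimensions ✓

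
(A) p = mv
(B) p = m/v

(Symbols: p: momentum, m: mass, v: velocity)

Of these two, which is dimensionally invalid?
(B)

(A) p = mv: LHS [L M T^-1], RHS [L M T^-1] ✓
(B) p = m/v: LHS [L M T^-1], RHS [L^-1 M T] ✗

Expression (B) p = m/v is dimensionally incorrect.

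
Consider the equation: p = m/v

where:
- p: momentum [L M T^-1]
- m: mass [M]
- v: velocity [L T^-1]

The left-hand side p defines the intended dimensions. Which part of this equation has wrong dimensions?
The right-hand side term m/v

p has dimensions [L M T^-1], but m/v has dimensions [L^-1 M T], so the term m/v is dimensionally wrong for p.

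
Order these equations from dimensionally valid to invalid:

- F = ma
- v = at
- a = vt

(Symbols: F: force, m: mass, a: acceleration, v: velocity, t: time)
Dimensionally correct: F = ma, v = at
Dimensionally incorrect: a = vt
Ordered (correct first, then incorrect): F = ma, v = at, a = vt

- F = ma: LHS [L M T^-2], RHS [L M T^-2] → correct ✓
- v = at: LHS [L T^-1], RHS [L T^-1] → correct ✓
- a = vt: LHS [L T^-2], RHS [L] → incorrect ✗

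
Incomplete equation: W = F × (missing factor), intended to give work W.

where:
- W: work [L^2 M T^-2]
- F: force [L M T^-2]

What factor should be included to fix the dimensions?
d (distance), dimensions [L]

W has dimensions [L^2 M T^-2] and F has dimensions [L M T^-2].
The missing factor must have dimensions [L^2 M T^-2] / [L M T^-2] = [L], i.e. distance (d).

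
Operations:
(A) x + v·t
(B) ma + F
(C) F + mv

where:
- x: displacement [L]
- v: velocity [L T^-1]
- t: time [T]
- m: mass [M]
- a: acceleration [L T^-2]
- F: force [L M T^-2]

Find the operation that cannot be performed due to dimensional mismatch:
(C) F + mv

(A) x + v·t: x [L] and v·t [L] — same dimensions ✓
(B) ma + F: ma [L M T^-2] and F [L M T^-2] — same dimensions ✓
(C) F + mv: F [L M T^-2] and mv [L M T^-1] — different dimensions cannot be added/subtracted ✗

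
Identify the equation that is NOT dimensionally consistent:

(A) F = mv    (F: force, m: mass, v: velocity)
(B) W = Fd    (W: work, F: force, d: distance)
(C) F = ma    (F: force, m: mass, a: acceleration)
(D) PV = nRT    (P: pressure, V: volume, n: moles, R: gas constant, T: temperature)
(A) F = mv

The equation (A) F = mv is dimensionally incorrect.

LHS (F): [L M T^-2]
RHS (mv): [L M T^-1] ✗

The dimensions do not match. The other three equations balance.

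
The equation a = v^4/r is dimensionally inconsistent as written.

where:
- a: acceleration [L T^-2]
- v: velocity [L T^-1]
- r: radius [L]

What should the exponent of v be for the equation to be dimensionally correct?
The exponent of v should be 2: a = v^2/r

The LHS a has dimensions [L T^-2]; v has dimensions [L T^-1].
As written, the RHS v^4/r (exponent 4 on v) has dimensions [L^3 T^-4], which does not match.
With exponent 2, the RHS v^2/r has dimensions [L T^-2], matching the LHS.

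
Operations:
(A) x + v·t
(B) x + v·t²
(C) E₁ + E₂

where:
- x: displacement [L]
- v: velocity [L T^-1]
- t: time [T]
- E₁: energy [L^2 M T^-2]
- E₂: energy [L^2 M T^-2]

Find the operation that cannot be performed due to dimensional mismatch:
(B) x + v·t²

(A) x + v·t: x [L] and v·t [L] — same dimensions ✓
(B) x + v·t²: x [L] and v·t² [L T] — different dimensions cannot be added/subtracted ✗
(C) E₁ + E₂: E₁ [L^2 M T^-2] and E₂ [L^2 M T^-2] — same dimensions ✓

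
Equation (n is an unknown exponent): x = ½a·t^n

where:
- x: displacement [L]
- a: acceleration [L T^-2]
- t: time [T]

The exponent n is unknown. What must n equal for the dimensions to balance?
n = 2

x has dimensions [L]; t has dimensions [T].
The rest of the RHS has dimensions [L T^-2], so t^n must supply [T^2].
With n = 2: ½a·t^2 has dimensions [L], matching the LHS ✓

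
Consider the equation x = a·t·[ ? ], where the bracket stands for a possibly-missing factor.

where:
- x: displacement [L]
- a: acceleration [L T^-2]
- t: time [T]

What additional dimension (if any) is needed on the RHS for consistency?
[T] — time (e.g. t)

x has dimensions [L]; a·t has dimensions [L T^-1].
The bracketed factor must supply [L] / [L T^-1] = [T].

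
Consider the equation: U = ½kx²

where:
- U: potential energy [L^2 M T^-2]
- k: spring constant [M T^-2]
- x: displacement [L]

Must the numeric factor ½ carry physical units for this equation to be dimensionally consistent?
No

U has dimensions [L^2 M T^-2] and kx² already has dimensions [L^2 M T^-2], so the equation balances without ½ contributing any dimensions. ½ is a pure (dimensionless) number; changing or removing it would not affect dimensional consistency.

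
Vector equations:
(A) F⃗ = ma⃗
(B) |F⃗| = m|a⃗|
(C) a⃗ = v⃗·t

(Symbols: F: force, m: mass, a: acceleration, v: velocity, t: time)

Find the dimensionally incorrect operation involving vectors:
(C) a⃗ = v⃗·t

(A) F⃗ = ma⃗: LHS [L M T^-2], RHS [L M T^-2] ✓ — Force and acceleration are vectors, mass is a scalar
(B) |F⃗| = m|a⃗|: LHS [L M T^-2], RHS [L M T^-2] ✓ — magnitudes of vectors are scalars
(C) a⃗ = v⃗·t: LHS [L T^-2], RHS [L] ✗ — acceleration is velocity per time; should be v⃗/t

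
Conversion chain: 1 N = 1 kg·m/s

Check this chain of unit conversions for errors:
The chain is incorrect (it contains an error).

Incorrect: Newton is kg·m/s², not kg·m/s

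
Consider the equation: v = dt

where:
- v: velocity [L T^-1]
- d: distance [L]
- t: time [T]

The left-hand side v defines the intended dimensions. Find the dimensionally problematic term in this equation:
The right-hand side term dt

v has dimensions [L T^-1], but dt has dimensions [L T], so the term dt is dimensionally wrong for v.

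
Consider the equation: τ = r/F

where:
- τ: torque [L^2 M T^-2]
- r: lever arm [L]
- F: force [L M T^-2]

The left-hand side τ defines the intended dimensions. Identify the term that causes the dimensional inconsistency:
The right-hand side term r/F

τ has dimensions [L^2 M T^-2], but r/F has dimensions [M^-1 T^2], so the term r/F is dimensionally wrong for τ.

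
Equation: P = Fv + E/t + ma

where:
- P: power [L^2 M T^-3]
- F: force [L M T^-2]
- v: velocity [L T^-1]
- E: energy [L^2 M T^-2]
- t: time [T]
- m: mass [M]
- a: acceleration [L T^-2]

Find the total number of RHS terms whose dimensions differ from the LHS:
1

LHS P: [L^2 M T^-3]
- Fv: [L^2 M T^-3] ✓
- E/t: [L^2 M T^-3] ✓
- ma: [L M T^-2] ✗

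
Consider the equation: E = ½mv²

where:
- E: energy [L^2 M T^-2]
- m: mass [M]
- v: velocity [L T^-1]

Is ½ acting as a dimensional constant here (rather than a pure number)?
No

E has dimensions [L^2 M T^-2] and mv² already has dimensions [L^2 M T^-2], so the equation balances without ½ contributing any dimensions. ½ is a pure (dimensionless) number; changing or removing it would not affect dimensional consistency.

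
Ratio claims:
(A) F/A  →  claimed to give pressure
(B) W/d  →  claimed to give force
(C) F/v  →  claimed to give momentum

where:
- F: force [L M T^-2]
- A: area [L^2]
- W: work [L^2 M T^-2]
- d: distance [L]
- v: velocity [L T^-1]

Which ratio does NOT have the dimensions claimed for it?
(C) F/v does not give momentum

(A) F/A: [L^-1 M T^-2] = pressure [L^-1 M T^-2] ✓
(B) W/d: [L M T^-2] = force [L M T^-2] ✓
(C) F/v: [M T^-1] ≠ momentum [L M T^-1] ✗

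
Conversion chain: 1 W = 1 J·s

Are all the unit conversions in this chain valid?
The chain is incorrect (it contains an error).

Incorrect: Watt is J/s, not J·s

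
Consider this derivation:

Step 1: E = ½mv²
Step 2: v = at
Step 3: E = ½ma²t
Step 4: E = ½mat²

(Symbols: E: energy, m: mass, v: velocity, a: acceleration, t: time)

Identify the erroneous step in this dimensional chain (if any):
Step 3

Step 1: E = ½mv² → LHS [L^2 M T^-2], RHS [L^2 M T^-2] ✓
Step 2: v = at → LHS [L T^-1], RHS [L T^-1] ✓
Step 3: E = ½ma²t → LHS [L^2 M T^-2], RHS [L^2 M T^-3] ✗

The first dimensional inconsistency appears in step 3: E = ½ma²t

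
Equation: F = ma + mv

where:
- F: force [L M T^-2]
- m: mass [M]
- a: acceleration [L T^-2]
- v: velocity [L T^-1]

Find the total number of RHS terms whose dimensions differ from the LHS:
1

LHS F: [L M T^-2]
- ma: [L M T^-2] ✓
- mv: [L M T^-1] ✗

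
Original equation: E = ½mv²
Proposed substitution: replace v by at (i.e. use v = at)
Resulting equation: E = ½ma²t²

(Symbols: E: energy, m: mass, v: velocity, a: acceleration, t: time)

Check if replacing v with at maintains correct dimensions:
Yes

[v] = [L T^-1] and [at] = [L T^-1]. These match, so the substitution replaces a quantity by one of the same dimensions and the result E = ½ma²t² has LHS [L^2 M T^-2] vs RHS [L^2 M T^-2] — still consistent.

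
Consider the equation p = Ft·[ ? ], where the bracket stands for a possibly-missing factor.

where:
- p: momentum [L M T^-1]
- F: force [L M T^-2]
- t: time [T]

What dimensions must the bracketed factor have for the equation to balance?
Nothing is missing — the bracketed factor must be dimensionless.

p has dimensions [L M T^-1] and Ft already has dimensions [L M T^-1], so p = Ft is dimensionally complete.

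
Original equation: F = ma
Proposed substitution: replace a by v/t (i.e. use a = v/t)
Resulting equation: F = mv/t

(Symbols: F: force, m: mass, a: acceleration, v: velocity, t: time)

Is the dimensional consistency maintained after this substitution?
Yes

[a] = [L T^-2] and [v/t] = [L T^-2]. These match, so the substitution replaces a quantity by one of the same dimensions and the result F = mv/t has LHS [L M T^-2] vs RHS [L M T^-2] — still consistent.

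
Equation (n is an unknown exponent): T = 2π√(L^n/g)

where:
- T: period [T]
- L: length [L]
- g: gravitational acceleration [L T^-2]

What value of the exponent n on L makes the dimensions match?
n = 1

T has dimensions [T]; L has dimensions [L].
With n = 1: 2π√(L^1/g) has dimensions [T], matching the LHS ✓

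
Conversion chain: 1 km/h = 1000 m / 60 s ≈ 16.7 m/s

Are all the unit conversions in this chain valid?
The chain is incorrect (it contains an error).

Incorrect: 1 h = 3600 s, not 60 s (1 km/h ≈ 0.278 m/s)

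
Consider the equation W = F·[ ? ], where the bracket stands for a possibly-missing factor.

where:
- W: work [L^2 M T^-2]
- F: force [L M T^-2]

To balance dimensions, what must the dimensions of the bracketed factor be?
[L] — length (e.g. a distance d)

W has dimensions [L^2 M T^-2]; F has dimensions [L M T^-2].
The bracketed factor must supply [L^2 M T^-2] / [L M T^-2] = [L].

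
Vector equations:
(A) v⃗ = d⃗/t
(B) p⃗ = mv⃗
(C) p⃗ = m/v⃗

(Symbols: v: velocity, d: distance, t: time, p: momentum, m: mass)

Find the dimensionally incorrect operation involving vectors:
(C) p⃗ = m/v⃗

(A) v⃗ = d⃗/t: LHS [L T^-1], RHS [L T^-1] ✓ — displacement (vector) divided by time (scalar)
(B) p⃗ = mv⃗: LHS [L M T^-1], RHS [L M T^-1] ✓ — mass (scalar) times velocity (vector)
(C) p⃗ = m/v⃗: LHS [L M T^-1], RHS [L^-1 M T] ✗ — momentum is mass times velocity; should be mv⃗ (and division by a vector is undefined)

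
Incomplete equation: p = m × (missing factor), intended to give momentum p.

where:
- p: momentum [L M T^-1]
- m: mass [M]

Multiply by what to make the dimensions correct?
v (velocity), dimensions [L T^-1]

p has dimensions [L M T^-1] and m has dimensions [M].
The missing factor must have dimensions [L M T^-1] / [M] = [L T^-1], i.e. velocity (v).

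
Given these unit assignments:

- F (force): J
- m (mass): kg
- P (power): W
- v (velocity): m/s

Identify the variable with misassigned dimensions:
F

The variable F (force) should have units N, not J.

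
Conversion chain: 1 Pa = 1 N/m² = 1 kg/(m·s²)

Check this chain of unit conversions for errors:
The chain is correct (no errors).

Correct: Pascal is Newton per square meter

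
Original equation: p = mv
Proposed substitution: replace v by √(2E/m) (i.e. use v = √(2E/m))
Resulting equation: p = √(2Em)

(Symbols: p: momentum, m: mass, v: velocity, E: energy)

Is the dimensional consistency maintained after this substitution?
Yes

[v] = [L T^-1] and [√(2E/m)] = [L T^-1]. These match, so the substitution replaces a quantity by one of the same dimensions and the result p = √(2Em) has LHS [L M T^-1] vs RHS [L M T^-1] — still consistent.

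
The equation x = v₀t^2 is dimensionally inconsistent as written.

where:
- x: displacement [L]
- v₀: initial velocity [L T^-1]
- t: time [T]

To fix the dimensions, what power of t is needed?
The exponent of t should be 1: x = v₀t

The LHS x has dimensions [L]; t has dimensions [T].
As written, the RHS v₀t^2 (exponent 2 on t) has dimensions [L T], which does not match.
With exponent 1, the RHS v₀t has dimensions [L], matching the LHS.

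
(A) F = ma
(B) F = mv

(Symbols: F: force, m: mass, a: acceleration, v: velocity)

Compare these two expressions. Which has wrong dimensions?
(B)

(A) F = ma: LHS [L M T^-2], RHS [L M T^-2] ✓
(B) F = mv: LHS [L M T^-2], RHS [L M T^-1] ✗

Expression (B) F = mv is dimensionally incorrect.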